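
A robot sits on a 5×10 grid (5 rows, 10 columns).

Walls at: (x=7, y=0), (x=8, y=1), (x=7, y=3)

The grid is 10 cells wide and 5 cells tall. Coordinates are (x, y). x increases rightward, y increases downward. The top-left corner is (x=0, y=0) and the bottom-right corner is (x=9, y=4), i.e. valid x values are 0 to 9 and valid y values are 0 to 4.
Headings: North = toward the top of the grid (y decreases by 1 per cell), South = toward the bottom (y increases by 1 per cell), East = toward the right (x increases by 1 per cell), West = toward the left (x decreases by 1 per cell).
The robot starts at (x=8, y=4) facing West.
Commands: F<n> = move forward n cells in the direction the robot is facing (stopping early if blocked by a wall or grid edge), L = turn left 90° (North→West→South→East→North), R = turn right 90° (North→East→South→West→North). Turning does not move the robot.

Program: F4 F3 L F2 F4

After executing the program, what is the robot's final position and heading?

Start: (x=8, y=4), facing West
  F4: move forward 4, now at (x=4, y=4)
  F3: move forward 3, now at (x=1, y=4)
  L: turn left, now facing South
  F2: move forward 0/2 (blocked), now at (x=1, y=4)
  F4: move forward 0/4 (blocked), now at (x=1, y=4)
Final: (x=1, y=4), facing South

Answer: Final position: (x=1, y=4), facing South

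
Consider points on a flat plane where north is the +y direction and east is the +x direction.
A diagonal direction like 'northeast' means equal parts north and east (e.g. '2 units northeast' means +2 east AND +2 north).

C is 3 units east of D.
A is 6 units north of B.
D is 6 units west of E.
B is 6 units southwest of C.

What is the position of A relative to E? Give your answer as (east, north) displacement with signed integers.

Place E at the origin (east=0, north=0).
  D is 6 units west of E: delta (east=-6, north=+0); D at (east=-6, north=0).
  C is 3 units east of D: delta (east=+3, north=+0); C at (east=-3, north=0).
  B is 6 units southwest of C: delta (east=-6, north=-6); B at (east=-9, north=-6).
  A is 6 units north of B: delta (east=+0, north=+6); A at (east=-9, north=0).
Therefore A relative to E: (east=-9, north=0).

Answer: A is at (east=-9, north=0) relative to E.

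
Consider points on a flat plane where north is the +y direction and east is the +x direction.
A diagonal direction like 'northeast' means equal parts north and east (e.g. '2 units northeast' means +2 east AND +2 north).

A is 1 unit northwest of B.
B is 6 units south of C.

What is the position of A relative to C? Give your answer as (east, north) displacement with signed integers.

Answer: A is at (east=-1, north=-5) relative to C.

Derivation:
Place C at the origin (east=0, north=0).
  B is 6 units south of C: delta (east=+0, north=-6); B at (east=0, north=-6).
  A is 1 unit northwest of B: delta (east=-1, north=+1); A at (east=-1, north=-5).
Therefore A relative to C: (east=-1, north=-5).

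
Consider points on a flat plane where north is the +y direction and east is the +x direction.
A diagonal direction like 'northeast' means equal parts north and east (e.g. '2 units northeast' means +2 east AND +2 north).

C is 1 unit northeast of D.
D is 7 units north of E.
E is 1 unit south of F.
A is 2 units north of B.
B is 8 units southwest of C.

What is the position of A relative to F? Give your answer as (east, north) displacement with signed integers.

Place F at the origin (east=0, north=0).
  E is 1 unit south of F: delta (east=+0, north=-1); E at (east=0, north=-1).
  D is 7 units north of E: delta (east=+0, north=+7); D at (east=0, north=6).
  C is 1 unit northeast of D: delta (east=+1, north=+1); C at (east=1, north=7).
  B is 8 units southwest of C: delta (east=-8, north=-8); B at (east=-7, north=-1).
  A is 2 units north of B: delta (east=+0, north=+2); A at (east=-7, north=1).
Therefore A relative to F: (east=-7, north=1).

Answer: A is at (east=-7, north=1) relative to F.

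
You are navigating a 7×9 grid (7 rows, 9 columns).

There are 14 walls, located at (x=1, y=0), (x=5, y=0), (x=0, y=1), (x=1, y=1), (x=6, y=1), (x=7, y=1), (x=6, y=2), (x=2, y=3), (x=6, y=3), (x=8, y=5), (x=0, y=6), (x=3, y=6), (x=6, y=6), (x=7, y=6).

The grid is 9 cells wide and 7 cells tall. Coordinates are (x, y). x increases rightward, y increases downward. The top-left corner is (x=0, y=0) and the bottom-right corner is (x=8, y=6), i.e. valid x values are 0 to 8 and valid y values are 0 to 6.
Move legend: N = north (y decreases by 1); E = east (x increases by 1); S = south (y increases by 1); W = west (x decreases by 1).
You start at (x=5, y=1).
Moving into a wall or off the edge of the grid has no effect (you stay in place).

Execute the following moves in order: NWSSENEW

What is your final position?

Answer: Final position: (x=4, y=2)

Derivation:
Start: (x=5, y=1)
  N (north): blocked, stay at (x=5, y=1)
  W (west): (x=5, y=1) -> (x=4, y=1)
  S (south): (x=4, y=1) -> (x=4, y=2)
  S (south): (x=4, y=2) -> (x=4, y=3)
  E (east): (x=4, y=3) -> (x=5, y=3)
  N (north): (x=5, y=3) -> (x=5, y=2)
  E (east): blocked, stay at (x=5, y=2)
  W (west): (x=5, y=2) -> (x=4, y=2)
Final: (x=4, y=2)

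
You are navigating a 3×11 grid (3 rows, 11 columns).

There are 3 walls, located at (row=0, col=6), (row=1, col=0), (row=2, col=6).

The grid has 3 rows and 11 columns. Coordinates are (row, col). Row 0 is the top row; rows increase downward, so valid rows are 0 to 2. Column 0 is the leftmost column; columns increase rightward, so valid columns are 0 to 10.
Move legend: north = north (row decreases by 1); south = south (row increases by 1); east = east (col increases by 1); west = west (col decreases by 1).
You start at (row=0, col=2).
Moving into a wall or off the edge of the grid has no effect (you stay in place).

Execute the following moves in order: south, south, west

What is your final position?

Answer: Final position: (row=2, col=1)

Derivation:
Start: (row=0, col=2)
  south (south): (row=0, col=2) -> (row=1, col=2)
  south (south): (row=1, col=2) -> (row=2, col=2)
  west (west): (row=2, col=2) -> (row=2, col=1)
Final: (row=2, col=1)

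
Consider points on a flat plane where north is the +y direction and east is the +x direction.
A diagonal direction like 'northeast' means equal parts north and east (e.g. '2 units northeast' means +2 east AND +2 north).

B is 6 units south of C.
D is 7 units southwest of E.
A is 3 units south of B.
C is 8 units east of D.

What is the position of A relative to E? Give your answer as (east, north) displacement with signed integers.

Answer: A is at (east=1, north=-16) relative to E.

Derivation:
Place E at the origin (east=0, north=0).
  D is 7 units southwest of E: delta (east=-7, north=-7); D at (east=-7, north=-7).
  C is 8 units east of D: delta (east=+8, north=+0); C at (east=1, north=-7).
  B is 6 units south of C: delta (east=+0, north=-6); B at (east=1, north=-13).
  A is 3 units south of B: delta (east=+0, north=-3); A at (east=1, north=-16).
Therefore A relative to E: (east=1, north=-16).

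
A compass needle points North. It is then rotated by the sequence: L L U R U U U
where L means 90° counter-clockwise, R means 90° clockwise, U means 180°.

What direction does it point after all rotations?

Answer: Final heading: West

Derivation:
Start: North
  L (left (90° counter-clockwise)) -> West
  L (left (90° counter-clockwise)) -> South
  U (U-turn (180°)) -> North
  R (right (90° clockwise)) -> East
  U (U-turn (180°)) -> West
  U (U-turn (180°)) -> East
  U (U-turn (180°)) -> West
Final: West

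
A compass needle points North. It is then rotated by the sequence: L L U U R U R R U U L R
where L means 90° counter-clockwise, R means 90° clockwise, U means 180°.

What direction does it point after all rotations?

Start: North
  L (left (90° counter-clockwise)) -> West
  L (left (90° counter-clockwise)) -> South
  U (U-turn (180°)) -> North
  U (U-turn (180°)) -> South
  R (right (90° clockwise)) -> West
  U (U-turn (180°)) -> East
  R (right (90° clockwise)) -> South
  R (right (90° clockwise)) -> West
  U (U-turn (180°)) -> East
  U (U-turn (180°)) -> West
  L (left (90° counter-clockwise)) -> South
  R (right (90° clockwise)) -> West
Final: West

Answer: Final heading: West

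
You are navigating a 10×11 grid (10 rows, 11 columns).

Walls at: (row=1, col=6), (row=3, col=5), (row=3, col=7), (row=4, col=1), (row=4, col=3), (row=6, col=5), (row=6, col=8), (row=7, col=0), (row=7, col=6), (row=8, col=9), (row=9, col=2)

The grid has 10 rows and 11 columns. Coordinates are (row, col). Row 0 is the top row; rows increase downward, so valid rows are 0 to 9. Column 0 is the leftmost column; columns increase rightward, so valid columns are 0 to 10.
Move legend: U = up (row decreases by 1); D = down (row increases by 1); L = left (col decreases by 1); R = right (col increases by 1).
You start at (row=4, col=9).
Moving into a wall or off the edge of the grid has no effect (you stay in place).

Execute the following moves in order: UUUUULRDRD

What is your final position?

Start: (row=4, col=9)
  U (up): (row=4, col=9) -> (row=3, col=9)
  U (up): (row=3, col=9) -> (row=2, col=9)
  U (up): (row=2, col=9) -> (row=1, col=9)
  U (up): (row=1, col=9) -> (row=0, col=9)
  U (up): blocked, stay at (row=0, col=9)
  L (left): (row=0, col=9) -> (row=0, col=8)
  R (right): (row=0, col=8) -> (row=0, col=9)
  D (down): (row=0, col=9) -> (row=1, col=9)
  R (right): (row=1, col=9) -> (row=1, col=10)
  D (down): (row=1, col=10) -> (row=2, col=10)
Final: (row=2, col=10)

Answer: Final position: (row=2, col=10)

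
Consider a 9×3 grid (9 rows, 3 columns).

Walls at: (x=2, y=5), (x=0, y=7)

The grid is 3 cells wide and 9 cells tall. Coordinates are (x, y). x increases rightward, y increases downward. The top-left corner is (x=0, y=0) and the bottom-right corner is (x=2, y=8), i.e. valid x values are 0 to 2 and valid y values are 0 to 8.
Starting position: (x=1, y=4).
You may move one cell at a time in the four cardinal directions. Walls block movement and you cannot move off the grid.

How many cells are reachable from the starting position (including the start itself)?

BFS flood-fill from (x=1, y=4):
  Distance 0: (x=1, y=4)
  Distance 1: (x=1, y=3), (x=0, y=4), (x=2, y=4), (x=1, y=5)
  Distance 2: (x=1, y=2), (x=0, y=3), (x=2, y=3), (x=0, y=5), (x=1, y=6)
  Distance 3: (x=1, y=1), (x=0, y=2), (x=2, y=2), (x=0, y=6), (x=2, y=6), (x=1, y=7)
  Distance 4: (x=1, y=0), (x=0, y=1), (x=2, y=1), (x=2, y=7), (x=1, y=8)
  Distance 5: (x=0, y=0), (x=2, y=0), (x=0, y=8), (x=2, y=8)
Total reachable: 25 (grid has 25 open cells total)

Answer: Reachable cells: 25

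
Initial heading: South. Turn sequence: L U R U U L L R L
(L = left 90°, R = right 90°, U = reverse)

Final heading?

Answer: Final heading: South

Derivation:
Start: South
  L (left (90° counter-clockwise)) -> East
  U (U-turn (180°)) -> West
  R (right (90° clockwise)) -> North
  U (U-turn (180°)) -> South
  U (U-turn (180°)) -> North
  L (left (90° counter-clockwise)) -> West
  L (left (90° counter-clockwise)) -> South
  R (right (90° clockwise)) -> West
  L (left (90° counter-clockwise)) -> South
Final: South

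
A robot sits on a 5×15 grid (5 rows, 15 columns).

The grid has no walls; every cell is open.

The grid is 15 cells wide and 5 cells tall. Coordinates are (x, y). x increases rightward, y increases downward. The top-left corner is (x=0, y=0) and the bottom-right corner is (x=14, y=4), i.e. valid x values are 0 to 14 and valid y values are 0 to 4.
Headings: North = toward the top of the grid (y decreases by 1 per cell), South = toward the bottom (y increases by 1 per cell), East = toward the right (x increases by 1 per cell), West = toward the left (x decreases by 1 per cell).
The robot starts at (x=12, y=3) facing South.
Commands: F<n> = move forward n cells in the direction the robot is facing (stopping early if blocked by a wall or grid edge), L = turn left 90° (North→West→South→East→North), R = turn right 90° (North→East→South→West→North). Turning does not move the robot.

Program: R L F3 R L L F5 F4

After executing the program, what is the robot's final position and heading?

Answer: Final position: (x=14, y=4), facing East

Derivation:
Start: (x=12, y=3), facing South
  R: turn right, now facing West
  L: turn left, now facing South
  F3: move forward 1/3 (blocked), now at (x=12, y=4)
  R: turn right, now facing West
  L: turn left, now facing South
  L: turn left, now facing East
  F5: move forward 2/5 (blocked), now at (x=14, y=4)
  F4: move forward 0/4 (blocked), now at (x=14, y=4)
Final: (x=14, y=4), facing East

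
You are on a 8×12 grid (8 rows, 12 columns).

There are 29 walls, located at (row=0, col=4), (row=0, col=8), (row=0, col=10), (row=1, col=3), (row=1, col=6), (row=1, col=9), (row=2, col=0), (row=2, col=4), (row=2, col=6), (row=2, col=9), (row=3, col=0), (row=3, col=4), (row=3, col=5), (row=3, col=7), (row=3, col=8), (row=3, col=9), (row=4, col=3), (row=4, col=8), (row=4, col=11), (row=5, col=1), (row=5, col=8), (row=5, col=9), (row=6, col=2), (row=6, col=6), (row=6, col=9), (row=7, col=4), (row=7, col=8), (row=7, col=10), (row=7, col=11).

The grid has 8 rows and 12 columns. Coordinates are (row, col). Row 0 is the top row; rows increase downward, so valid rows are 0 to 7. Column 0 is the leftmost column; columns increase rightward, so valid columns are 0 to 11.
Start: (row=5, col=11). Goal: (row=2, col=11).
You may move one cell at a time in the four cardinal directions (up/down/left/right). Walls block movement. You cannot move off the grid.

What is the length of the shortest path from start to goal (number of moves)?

Answer: Shortest path length: 5

Derivation:
BFS from (row=5, col=11) until reaching (row=2, col=11):
  Distance 0: (row=5, col=11)
  Distance 1: (row=5, col=10), (row=6, col=11)
  Distance 2: (row=4, col=10), (row=6, col=10)
  Distance 3: (row=3, col=10), (row=4, col=9)
  Distance 4: (row=2, col=10), (row=3, col=11)
  Distance 5: (row=1, col=10), (row=2, col=11)  <- goal reached here
One shortest path (5 moves): (row=5, col=11) -> (row=5, col=10) -> (row=4, col=10) -> (row=3, col=10) -> (row=3, col=11) -> (row=2, col=11)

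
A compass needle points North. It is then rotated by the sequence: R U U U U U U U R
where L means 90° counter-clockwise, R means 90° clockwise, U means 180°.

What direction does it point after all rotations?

Start: North
  R (right (90° clockwise)) -> East
  U (U-turn (180°)) -> West
  U (U-turn (180°)) -> East
  U (U-turn (180°)) -> West
  U (U-turn (180°)) -> East
  U (U-turn (180°)) -> West
  U (U-turn (180°)) -> East
  U (U-turn (180°)) -> West
  R (right (90° clockwise)) -> North
Final: North

Answer: Final heading: North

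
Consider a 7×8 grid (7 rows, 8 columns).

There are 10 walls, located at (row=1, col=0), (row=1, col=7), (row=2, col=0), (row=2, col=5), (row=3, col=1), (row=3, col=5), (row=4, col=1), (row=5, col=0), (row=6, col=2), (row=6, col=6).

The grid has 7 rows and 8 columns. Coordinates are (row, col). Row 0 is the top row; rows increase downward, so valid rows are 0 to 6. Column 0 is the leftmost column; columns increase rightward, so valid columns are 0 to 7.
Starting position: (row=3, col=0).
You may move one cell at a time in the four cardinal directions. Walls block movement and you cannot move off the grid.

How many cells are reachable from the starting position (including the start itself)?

BFS flood-fill from (row=3, col=0):
  Distance 0: (row=3, col=0)
  Distance 1: (row=4, col=0)
Total reachable: 2 (grid has 46 open cells total)

Answer: Reachable cells: 2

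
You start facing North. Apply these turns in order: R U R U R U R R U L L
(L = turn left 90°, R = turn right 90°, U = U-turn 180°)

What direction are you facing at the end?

Start: North
  R (right (90° clockwise)) -> East
  U (U-turn (180°)) -> West
  R (right (90° clockwise)) -> North
  U (U-turn (180°)) -> South
  R (right (90° clockwise)) -> West
  U (U-turn (180°)) -> East
  R (right (90° clockwise)) -> South
  R (right (90° clockwise)) -> West
  U (U-turn (180°)) -> East
  L (left (90° counter-clockwise)) -> North
  L (left (90° counter-clockwise)) -> West
Final: West

Answer: Final heading: West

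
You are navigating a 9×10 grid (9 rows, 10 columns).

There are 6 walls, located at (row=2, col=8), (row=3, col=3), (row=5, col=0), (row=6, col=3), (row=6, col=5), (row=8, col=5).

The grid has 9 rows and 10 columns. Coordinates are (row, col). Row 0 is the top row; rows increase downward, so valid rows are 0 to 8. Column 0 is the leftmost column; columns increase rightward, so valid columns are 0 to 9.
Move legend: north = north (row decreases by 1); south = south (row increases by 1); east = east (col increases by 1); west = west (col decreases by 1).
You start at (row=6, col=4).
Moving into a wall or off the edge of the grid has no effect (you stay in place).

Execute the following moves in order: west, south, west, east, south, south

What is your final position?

Start: (row=6, col=4)
  west (west): blocked, stay at (row=6, col=4)
  south (south): (row=6, col=4) -> (row=7, col=4)
  west (west): (row=7, col=4) -> (row=7, col=3)
  east (east): (row=7, col=3) -> (row=7, col=4)
  south (south): (row=7, col=4) -> (row=8, col=4)
  south (south): blocked, stay at (row=8, col=4)
Final: (row=8, col=4)

Answer: Final position: (row=8, col=4)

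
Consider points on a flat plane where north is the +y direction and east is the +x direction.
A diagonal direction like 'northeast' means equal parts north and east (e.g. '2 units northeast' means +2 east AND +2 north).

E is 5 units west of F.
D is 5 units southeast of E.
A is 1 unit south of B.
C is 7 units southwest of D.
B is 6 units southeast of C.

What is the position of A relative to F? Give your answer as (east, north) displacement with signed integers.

Answer: A is at (east=-1, north=-19) relative to F.

Derivation:
Place F at the origin (east=0, north=0).
  E is 5 units west of F: delta (east=-5, north=+0); E at (east=-5, north=0).
  D is 5 units southeast of E: delta (east=+5, north=-5); D at (east=0, north=-5).
  C is 7 units southwest of D: delta (east=-7, north=-7); C at (east=-7, north=-12).
  B is 6 units southeast of C: delta (east=+6, north=-6); B at (east=-1, north=-18).
  A is 1 unit south of B: delta (east=+0, north=-1); A at (east=-1, north=-19).
Therefore A relative to F: (east=-1, north=-19).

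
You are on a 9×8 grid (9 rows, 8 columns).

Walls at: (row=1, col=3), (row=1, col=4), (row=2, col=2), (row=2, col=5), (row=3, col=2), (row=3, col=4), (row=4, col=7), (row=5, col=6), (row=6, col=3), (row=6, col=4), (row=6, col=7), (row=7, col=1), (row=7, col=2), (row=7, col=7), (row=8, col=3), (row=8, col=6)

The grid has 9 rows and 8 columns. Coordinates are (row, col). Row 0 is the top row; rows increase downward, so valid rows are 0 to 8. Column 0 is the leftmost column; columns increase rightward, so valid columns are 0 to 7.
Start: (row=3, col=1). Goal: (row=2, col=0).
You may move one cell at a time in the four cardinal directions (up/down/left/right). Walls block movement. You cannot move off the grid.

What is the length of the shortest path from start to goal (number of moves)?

BFS from (row=3, col=1) until reaching (row=2, col=0):
  Distance 0: (row=3, col=1)
  Distance 1: (row=2, col=1), (row=3, col=0), (row=4, col=1)
  Distance 2: (row=1, col=1), (row=2, col=0), (row=4, col=0), (row=4, col=2), (row=5, col=1)  <- goal reached here
One shortest path (2 moves): (row=3, col=1) -> (row=3, col=0) -> (row=2, col=0)

Answer: Shortest path length: 2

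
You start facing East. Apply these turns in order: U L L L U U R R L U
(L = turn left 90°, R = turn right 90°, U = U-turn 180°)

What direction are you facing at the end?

Start: East
  U (U-turn (180°)) -> West
  L (left (90° counter-clockwise)) -> South
  L (left (90° counter-clockwise)) -> East
  L (left (90° counter-clockwise)) -> North
  U (U-turn (180°)) -> South
  U (U-turn (180°)) -> North
  R (right (90° clockwise)) -> East
  R (right (90° clockwise)) -> South
  L (left (90° counter-clockwise)) -> East
  U (U-turn (180°)) -> West
Final: West

Answer: Final heading: West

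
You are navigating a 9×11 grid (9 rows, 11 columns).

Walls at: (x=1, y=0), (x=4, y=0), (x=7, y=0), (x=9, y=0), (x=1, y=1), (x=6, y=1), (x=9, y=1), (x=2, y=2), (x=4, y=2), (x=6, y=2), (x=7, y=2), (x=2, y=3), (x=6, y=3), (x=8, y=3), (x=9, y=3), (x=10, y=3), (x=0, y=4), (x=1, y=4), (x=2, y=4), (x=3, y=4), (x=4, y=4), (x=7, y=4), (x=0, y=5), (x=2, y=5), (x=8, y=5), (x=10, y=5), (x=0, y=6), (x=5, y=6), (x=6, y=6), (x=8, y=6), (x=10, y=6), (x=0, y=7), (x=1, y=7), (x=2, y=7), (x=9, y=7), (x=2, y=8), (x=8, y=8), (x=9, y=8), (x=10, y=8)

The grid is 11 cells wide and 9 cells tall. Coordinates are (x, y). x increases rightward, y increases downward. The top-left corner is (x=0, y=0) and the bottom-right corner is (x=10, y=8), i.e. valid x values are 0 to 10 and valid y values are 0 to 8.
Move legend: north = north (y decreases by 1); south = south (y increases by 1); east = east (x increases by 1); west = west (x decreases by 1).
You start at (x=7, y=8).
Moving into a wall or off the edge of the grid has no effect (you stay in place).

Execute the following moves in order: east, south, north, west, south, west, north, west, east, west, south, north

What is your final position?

Answer: Final position: (x=4, y=7)

Derivation:
Start: (x=7, y=8)
  east (east): blocked, stay at (x=7, y=8)
  south (south): blocked, stay at (x=7, y=8)
  north (north): (x=7, y=8) -> (x=7, y=7)
  west (west): (x=7, y=7) -> (x=6, y=7)
  south (south): (x=6, y=7) -> (x=6, y=8)
  west (west): (x=6, y=8) -> (x=5, y=8)
  north (north): (x=5, y=8) -> (x=5, y=7)
  west (west): (x=5, y=7) -> (x=4, y=7)
  east (east): (x=4, y=7) -> (x=5, y=7)
  west (west): (x=5, y=7) -> (x=4, y=7)
  south (south): (x=4, y=7) -> (x=4, y=8)
  north (north): (x=4, y=8) -> (x=4, y=7)
Final: (x=4, y=7)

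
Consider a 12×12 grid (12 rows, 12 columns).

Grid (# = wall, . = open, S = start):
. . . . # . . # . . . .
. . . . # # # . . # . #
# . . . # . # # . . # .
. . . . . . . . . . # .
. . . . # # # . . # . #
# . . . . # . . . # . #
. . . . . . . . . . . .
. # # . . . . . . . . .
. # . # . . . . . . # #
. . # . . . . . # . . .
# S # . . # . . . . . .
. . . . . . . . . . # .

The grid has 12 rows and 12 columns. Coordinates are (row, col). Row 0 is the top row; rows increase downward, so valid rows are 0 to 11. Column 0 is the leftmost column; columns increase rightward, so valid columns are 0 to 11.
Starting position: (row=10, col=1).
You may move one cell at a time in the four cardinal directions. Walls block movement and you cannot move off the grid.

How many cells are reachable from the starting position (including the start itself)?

BFS flood-fill from (row=10, col=1):
  Distance 0: (row=10, col=1)
  Distance 1: (row=9, col=1), (row=11, col=1)
  Distance 2: (row=9, col=0), (row=11, col=0), (row=11, col=2)
  Distance 3: (row=8, col=0), (row=11, col=3)
  Distance 4: (row=7, col=0), (row=10, col=3), (row=11, col=4)
  Distance 5: (row=6, col=0), (row=9, col=3), (row=10, col=4), (row=11, col=5)
  Distance 6: (row=6, col=1), (row=9, col=4), (row=11, col=6)
  Distance 7: (row=5, col=1), (row=6, col=2), (row=8, col=4), (row=9, col=5), (row=10, col=6), (row=11, col=7)
  Distance 8: (row=4, col=1), (row=5, col=2), (row=6, col=3), (row=7, col=4), (row=8, col=5), (row=9, col=6), (row=10, col=7), (row=11, col=8)
  Distance 9: (row=3, col=1), (row=4, col=0), (row=4, col=2), (row=5, col=3), (row=6, col=4), (row=7, col=3), (row=7, col=5), (row=8, col=6), (row=9, col=7), (row=10, col=8), (row=11, col=9)
  Distance 10: (row=2, col=1), (row=3, col=0), (row=3, col=2), (row=4, col=3), (row=5, col=4), (row=6, col=5), (row=7, col=6), (row=8, col=7), (row=10, col=9)
  Distance 11: (row=1, col=1), (row=2, col=2), (row=3, col=3), (row=6, col=6), (row=7, col=7), (row=8, col=8), (row=9, col=9), (row=10, col=10)
  Distance 12: (row=0, col=1), (row=1, col=0), (row=1, col=2), (row=2, col=3), (row=3, col=4), (row=5, col=6), (row=6, col=7), (row=7, col=8), (row=8, col=9), (row=9, col=10), (row=10, col=11)
  Distance 13: (row=0, col=0), (row=0, col=2), (row=1, col=3), (row=3, col=5), (row=5, col=7), (row=6, col=8), (row=7, col=9), (row=9, col=11), (row=11, col=11)
  Distance 14: (row=0, col=3), (row=2, col=5), (row=3, col=6), (row=4, col=7), (row=5, col=8), (row=6, col=9), (row=7, col=10)
  Distance 15: (row=3, col=7), (row=4, col=8), (row=6, col=10), (row=7, col=11)
  Distance 16: (row=3, col=8), (row=5, col=10), (row=6, col=11)
  Distance 17: (row=2, col=8), (row=3, col=9), (row=4, col=10)
  Distance 18: (row=1, col=8), (row=2, col=9)
  Distance 19: (row=0, col=8), (row=1, col=7)
  Distance 20: (row=0, col=9)
  Distance 21: (row=0, col=10)
  Distance 22: (row=0, col=11), (row=1, col=10)
Total reachable: 105 (grid has 110 open cells total)

Answer: Reachable cells: 105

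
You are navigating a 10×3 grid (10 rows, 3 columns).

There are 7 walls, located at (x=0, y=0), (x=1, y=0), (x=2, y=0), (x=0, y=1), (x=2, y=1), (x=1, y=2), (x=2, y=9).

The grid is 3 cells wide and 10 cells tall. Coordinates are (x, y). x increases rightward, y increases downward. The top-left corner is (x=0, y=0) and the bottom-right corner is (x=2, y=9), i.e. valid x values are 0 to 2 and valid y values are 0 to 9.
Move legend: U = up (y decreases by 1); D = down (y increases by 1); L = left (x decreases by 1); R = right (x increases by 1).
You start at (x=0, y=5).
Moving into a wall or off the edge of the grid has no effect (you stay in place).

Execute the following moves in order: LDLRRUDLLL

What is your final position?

Start: (x=0, y=5)
  L (left): blocked, stay at (x=0, y=5)
  D (down): (x=0, y=5) -> (x=0, y=6)
  L (left): blocked, stay at (x=0, y=6)
  R (right): (x=0, y=6) -> (x=1, y=6)
  R (right): (x=1, y=6) -> (x=2, y=6)
  U (up): (x=2, y=6) -> (x=2, y=5)
  D (down): (x=2, y=5) -> (x=2, y=6)
  L (left): (x=2, y=6) -> (x=1, y=6)
  L (left): (x=1, y=6) -> (x=0, y=6)
  L (left): blocked, stay at (x=0, y=6)
Final: (x=0, y=6)

Answer: Final position: (x=0, y=6)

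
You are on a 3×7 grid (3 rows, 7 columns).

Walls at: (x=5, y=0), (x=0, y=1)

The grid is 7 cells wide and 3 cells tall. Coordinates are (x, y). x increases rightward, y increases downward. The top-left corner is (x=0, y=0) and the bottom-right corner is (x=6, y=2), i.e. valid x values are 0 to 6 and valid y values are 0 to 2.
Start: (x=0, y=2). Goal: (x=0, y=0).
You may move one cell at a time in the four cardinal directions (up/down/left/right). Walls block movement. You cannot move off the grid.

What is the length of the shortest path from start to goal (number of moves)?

BFS from (x=0, y=2) until reaching (x=0, y=0):
  Distance 0: (x=0, y=2)
  Distance 1: (x=1, y=2)
  Distance 2: (x=1, y=1), (x=2, y=2)
  Distance 3: (x=1, y=0), (x=2, y=1), (x=3, y=2)
  Distance 4: (x=0, y=0), (x=2, y=0), (x=3, y=1), (x=4, y=2)  <- goal reached here
One shortest path (4 moves): (x=0, y=2) -> (x=1, y=2) -> (x=1, y=1) -> (x=1, y=0) -> (x=0, y=0)

Answer: Shortest path length: 4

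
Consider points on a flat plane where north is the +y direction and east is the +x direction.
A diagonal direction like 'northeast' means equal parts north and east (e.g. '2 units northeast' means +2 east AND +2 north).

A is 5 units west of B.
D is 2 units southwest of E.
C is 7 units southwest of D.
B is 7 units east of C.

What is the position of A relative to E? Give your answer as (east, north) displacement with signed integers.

Answer: A is at (east=-7, north=-9) relative to E.

Derivation:
Place E at the origin (east=0, north=0).
  D is 2 units southwest of E: delta (east=-2, north=-2); D at (east=-2, north=-2).
  C is 7 units southwest of D: delta (east=-7, north=-7); C at (east=-9, north=-9).
  B is 7 units east of C: delta (east=+7, north=+0); B at (east=-2, north=-9).
  A is 5 units west of B: delta (east=-5, north=+0); A at (east=-7, north=-9).
Therefore A relative to E: (east=-7, north=-9).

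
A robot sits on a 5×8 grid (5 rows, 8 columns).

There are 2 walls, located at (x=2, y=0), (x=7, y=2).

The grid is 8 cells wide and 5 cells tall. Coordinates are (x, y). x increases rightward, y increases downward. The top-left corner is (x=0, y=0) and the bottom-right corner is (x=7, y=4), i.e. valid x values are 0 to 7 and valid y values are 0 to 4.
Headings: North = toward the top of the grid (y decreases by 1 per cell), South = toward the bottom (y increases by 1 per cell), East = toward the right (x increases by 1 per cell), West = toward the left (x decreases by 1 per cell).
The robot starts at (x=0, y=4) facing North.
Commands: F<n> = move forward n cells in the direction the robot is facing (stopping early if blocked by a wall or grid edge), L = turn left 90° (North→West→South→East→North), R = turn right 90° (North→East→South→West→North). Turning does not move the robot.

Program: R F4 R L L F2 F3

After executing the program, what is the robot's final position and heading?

Answer: Final position: (x=4, y=0), facing North

Derivation:
Start: (x=0, y=4), facing North
  R: turn right, now facing East
  F4: move forward 4, now at (x=4, y=4)
  R: turn right, now facing South
  L: turn left, now facing East
  L: turn left, now facing North
  F2: move forward 2, now at (x=4, y=2)
  F3: move forward 2/3 (blocked), now at (x=4, y=0)
Final: (x=4, y=0), facing North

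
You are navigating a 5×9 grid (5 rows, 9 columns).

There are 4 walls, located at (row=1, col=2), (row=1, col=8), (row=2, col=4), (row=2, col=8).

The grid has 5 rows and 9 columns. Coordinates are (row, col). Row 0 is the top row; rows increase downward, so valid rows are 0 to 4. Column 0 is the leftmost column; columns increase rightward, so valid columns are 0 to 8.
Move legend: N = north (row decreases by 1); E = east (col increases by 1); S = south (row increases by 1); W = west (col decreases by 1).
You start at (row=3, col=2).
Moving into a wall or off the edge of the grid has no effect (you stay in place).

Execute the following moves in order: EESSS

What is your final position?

Start: (row=3, col=2)
  E (east): (row=3, col=2) -> (row=3, col=3)
  E (east): (row=3, col=3) -> (row=3, col=4)
  S (south): (row=3, col=4) -> (row=4, col=4)
  S (south): blocked, stay at (row=4, col=4)
  S (south): blocked, stay at (row=4, col=4)
Final: (row=4, col=4)

Answer: Final position: (row=4, col=4)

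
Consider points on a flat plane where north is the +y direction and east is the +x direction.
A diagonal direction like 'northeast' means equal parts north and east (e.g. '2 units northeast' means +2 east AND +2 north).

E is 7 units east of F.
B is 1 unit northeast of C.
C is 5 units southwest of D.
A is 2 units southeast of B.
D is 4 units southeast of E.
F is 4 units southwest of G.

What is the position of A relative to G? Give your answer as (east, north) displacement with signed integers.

Answer: A is at (east=5, north=-14) relative to G.

Derivation:
Place G at the origin (east=0, north=0).
  F is 4 units southwest of G: delta (east=-4, north=-4); F at (east=-4, north=-4).
  E is 7 units east of F: delta (east=+7, north=+0); E at (east=3, north=-4).
  D is 4 units southeast of E: delta (east=+4, north=-4); D at (east=7, north=-8).
  C is 5 units southwest of D: delta (east=-5, north=-5); C at (east=2, north=-13).
  B is 1 unit northeast of C: delta (east=+1, north=+1); B at (east=3, north=-12).
  A is 2 units southeast of B: delta (east=+2, north=-2); A at (east=5, north=-14).
Therefore A relative to G: (east=5, north=-14).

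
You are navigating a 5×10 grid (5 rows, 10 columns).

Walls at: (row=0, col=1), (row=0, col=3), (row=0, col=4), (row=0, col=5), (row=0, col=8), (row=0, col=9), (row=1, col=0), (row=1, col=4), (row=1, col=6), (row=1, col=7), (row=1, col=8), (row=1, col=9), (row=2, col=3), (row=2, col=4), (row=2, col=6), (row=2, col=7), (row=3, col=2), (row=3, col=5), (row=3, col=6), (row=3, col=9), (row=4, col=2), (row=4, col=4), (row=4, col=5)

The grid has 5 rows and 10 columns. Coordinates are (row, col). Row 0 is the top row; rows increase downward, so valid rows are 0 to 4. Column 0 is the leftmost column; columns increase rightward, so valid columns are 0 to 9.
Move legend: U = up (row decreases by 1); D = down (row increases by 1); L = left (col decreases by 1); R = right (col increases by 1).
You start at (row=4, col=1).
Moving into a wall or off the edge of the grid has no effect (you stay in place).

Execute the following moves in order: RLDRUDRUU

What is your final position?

Answer: Final position: (row=2, col=1)

Derivation:
Start: (row=4, col=1)
  R (right): blocked, stay at (row=4, col=1)
  L (left): (row=4, col=1) -> (row=4, col=0)
  D (down): blocked, stay at (row=4, col=0)
  R (right): (row=4, col=0) -> (row=4, col=1)
  U (up): (row=4, col=1) -> (row=3, col=1)
  D (down): (row=3, col=1) -> (row=4, col=1)
  R (right): blocked, stay at (row=4, col=1)
  U (up): (row=4, col=1) -> (row=3, col=1)
  U (up): (row=3, col=1) -> (row=2, col=1)
Final: (row=2, col=1)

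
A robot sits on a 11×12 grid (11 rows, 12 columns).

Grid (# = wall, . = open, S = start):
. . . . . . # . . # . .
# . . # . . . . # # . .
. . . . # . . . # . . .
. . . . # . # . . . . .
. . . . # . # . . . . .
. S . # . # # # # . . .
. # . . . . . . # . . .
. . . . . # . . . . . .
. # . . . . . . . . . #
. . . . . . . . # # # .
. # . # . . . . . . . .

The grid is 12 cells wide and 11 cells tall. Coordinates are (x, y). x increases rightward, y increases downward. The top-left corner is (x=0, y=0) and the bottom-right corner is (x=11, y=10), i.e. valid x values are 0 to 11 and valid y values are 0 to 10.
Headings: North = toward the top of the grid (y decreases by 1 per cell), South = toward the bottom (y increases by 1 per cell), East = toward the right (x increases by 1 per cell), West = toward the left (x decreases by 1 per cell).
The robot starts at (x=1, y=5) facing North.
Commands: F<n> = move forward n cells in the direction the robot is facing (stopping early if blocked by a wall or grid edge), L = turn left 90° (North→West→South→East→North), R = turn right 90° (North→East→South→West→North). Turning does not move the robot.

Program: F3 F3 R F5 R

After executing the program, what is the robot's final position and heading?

Answer: Final position: (x=5, y=0), facing South

Derivation:
Start: (x=1, y=5), facing North
  F3: move forward 3, now at (x=1, y=2)
  F3: move forward 2/3 (blocked), now at (x=1, y=0)
  R: turn right, now facing East
  F5: move forward 4/5 (blocked), now at (x=5, y=0)
  R: turn right, now facing South
Final: (x=5, y=0), facing South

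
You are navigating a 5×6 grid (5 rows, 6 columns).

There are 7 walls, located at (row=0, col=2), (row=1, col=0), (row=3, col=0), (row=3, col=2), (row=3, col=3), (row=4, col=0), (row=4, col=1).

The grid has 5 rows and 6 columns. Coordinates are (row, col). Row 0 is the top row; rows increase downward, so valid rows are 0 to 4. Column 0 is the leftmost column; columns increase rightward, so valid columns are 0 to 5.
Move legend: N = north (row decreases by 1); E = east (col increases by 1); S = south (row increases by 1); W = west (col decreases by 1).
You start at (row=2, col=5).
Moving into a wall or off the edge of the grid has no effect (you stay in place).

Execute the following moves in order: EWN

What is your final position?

Answer: Final position: (row=1, col=4)

Derivation:
Start: (row=2, col=5)
  E (east): blocked, stay at (row=2, col=5)
  W (west): (row=2, col=5) -> (row=2, col=4)
  N (north): (row=2, col=4) -> (row=1, col=4)
Final: (row=1, col=4)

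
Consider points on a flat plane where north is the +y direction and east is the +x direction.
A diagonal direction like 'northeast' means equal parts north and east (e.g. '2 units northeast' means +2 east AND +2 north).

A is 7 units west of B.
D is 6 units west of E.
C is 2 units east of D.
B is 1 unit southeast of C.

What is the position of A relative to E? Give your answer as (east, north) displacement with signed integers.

Place E at the origin (east=0, north=0).
  D is 6 units west of E: delta (east=-6, north=+0); D at (east=-6, north=0).
  C is 2 units east of D: delta (east=+2, north=+0); C at (east=-4, north=0).
  B is 1 unit southeast of C: delta (east=+1, north=-1); B at (east=-3, north=-1).
  A is 7 units west of B: delta (east=-7, north=+0); A at (east=-10, north=-1).
Therefore A relative to E: (east=-10, north=-1).

Answer: A is at (east=-10, north=-1) relative to E.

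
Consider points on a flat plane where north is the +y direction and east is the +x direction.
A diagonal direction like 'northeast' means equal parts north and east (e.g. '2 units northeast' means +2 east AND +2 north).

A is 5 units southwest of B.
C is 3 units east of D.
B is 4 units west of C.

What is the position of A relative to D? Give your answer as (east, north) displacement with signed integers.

Place D at the origin (east=0, north=0).
  C is 3 units east of D: delta (east=+3, north=+0); C at (east=3, north=0).
  B is 4 units west of C: delta (east=-4, north=+0); B at (east=-1, north=0).
  A is 5 units southwest of B: delta (east=-5, north=-5); A at (east=-6, north=-5).
Therefore A relative to D: (east=-6, north=-5).

Answer: A is at (east=-6, north=-5) relative to D.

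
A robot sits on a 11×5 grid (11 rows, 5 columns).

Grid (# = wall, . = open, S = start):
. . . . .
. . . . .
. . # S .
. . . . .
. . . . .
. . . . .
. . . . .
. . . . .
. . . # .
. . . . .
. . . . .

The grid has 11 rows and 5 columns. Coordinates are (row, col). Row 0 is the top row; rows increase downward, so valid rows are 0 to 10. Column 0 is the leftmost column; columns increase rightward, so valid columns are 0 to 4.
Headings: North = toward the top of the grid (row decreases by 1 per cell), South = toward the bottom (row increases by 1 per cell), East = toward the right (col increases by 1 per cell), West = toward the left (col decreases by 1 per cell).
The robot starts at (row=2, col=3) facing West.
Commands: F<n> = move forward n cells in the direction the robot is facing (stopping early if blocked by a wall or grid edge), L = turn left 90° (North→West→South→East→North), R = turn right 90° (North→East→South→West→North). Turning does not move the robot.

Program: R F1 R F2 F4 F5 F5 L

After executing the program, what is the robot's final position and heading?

Start: (row=2, col=3), facing West
  R: turn right, now facing North
  F1: move forward 1, now at (row=1, col=3)
  R: turn right, now facing East
  F2: move forward 1/2 (blocked), now at (row=1, col=4)
  F4: move forward 0/4 (blocked), now at (row=1, col=4)
  F5: move forward 0/5 (blocked), now at (row=1, col=4)
  F5: move forward 0/5 (blocked), now at (row=1, col=4)
  L: turn left, now facing North
Final: (row=1, col=4), facing North

Answer: Final position: (row=1, col=4), facing North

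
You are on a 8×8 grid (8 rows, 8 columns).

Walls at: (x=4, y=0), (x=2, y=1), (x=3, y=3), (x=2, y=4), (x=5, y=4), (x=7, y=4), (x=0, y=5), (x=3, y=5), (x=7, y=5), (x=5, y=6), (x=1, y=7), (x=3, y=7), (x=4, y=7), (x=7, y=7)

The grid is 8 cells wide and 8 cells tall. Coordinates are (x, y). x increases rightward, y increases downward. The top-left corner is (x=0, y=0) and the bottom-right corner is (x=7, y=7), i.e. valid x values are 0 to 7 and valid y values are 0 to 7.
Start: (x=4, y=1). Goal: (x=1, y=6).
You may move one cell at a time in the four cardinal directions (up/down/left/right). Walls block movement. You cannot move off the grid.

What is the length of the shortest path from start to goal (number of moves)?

Answer: Shortest path length: 8

Derivation:
BFS from (x=4, y=1) until reaching (x=1, y=6):
  Distance 0: (x=4, y=1)
  Distance 1: (x=3, y=1), (x=5, y=1), (x=4, y=2)
  Distance 2: (x=3, y=0), (x=5, y=0), (x=6, y=1), (x=3, y=2), (x=5, y=2), (x=4, y=3)
  Distance 3: (x=2, y=0), (x=6, y=0), (x=7, y=1), (x=2, y=2), (x=6, y=2), (x=5, y=3), (x=4, y=4)
  Distance 4: (x=1, y=0), (x=7, y=0), (x=1, y=2), (x=7, y=2), (x=2, y=3), (x=6, y=3), (x=3, y=4), (x=4, y=5)
  Distance 5: (x=0, y=0), (x=1, y=1), (x=0, y=2), (x=1, y=3), (x=7, y=3), (x=6, y=4), (x=5, y=5), (x=4, y=6)
  Distance 6: (x=0, y=1), (x=0, y=3), (x=1, y=4), (x=6, y=5), (x=3, y=6)
  Distance 7: (x=0, y=4), (x=1, y=5), (x=2, y=6), (x=6, y=6)
  Distance 8: (x=2, y=5), (x=1, y=6), (x=7, y=6), (x=2, y=7), (x=6, y=7)  <- goal reached here
One shortest path (8 moves): (x=4, y=1) -> (x=3, y=1) -> (x=3, y=2) -> (x=2, y=2) -> (x=1, y=2) -> (x=1, y=3) -> (x=1, y=4) -> (x=1, y=5) -> (x=1, y=6)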